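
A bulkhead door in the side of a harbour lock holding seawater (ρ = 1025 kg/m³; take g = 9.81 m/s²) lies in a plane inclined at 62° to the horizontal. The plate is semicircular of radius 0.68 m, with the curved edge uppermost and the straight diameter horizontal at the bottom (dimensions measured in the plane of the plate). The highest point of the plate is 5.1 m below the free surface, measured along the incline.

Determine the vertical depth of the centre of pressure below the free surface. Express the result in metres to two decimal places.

γ = ρg = 1025 × 9.81 / 1000 = 10.05525 kN/m³.
Let θ = 62° be the plate's angle to the horizontal; measure y along the incline from where the plane meets the free surface. Vertical depth h = y·sinθ with sinθ = 0.882948.
The centroid lies 4r/(3π) = 0.288601 m above the diameter, so r − 4r/(3π) = 0.68 − 0.288601 = 0.391399 m below the topmost point, so y_c = 5.1 + 0.391399 = 5.4914 m and h_c = 5.4914 × 0.882948 = 4.84862 m.
A = πr²/2 = π × 0.68²/2 = 0.726336 m².
Resultant F = γ·h_c·A = 10.05525 × 4.84862 × 0.726336 = 35.4118 kN.
I_c = (π/8 − 8/(9π))·r⁴ = 0.109757 × 0.68⁴ = 0.0234676 m⁴.
Centre of pressure: y_p = y_c + I_c/(y_c·A) = 5.4914 + 0.0234676/(5.4914 × 0.726336) = 5.4914 + 0.00588367 = 5.49728 m along the plane.
Vertically, h_p = y_p·sinθ = 5.49728 × 0.882948 = 4.85381 m.

h_p = 4.85 m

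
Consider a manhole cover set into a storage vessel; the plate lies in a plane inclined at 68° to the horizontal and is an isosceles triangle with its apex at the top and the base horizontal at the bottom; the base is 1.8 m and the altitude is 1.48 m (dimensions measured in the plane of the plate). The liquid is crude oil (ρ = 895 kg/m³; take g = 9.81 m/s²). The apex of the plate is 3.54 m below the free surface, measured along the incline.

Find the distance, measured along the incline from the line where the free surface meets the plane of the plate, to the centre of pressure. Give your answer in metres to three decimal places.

y_p = 4.554 m

γ = ρg = 895 × 9.81 / 1000 = 8.77995 kN/m³.
Let θ = 68° be the plate's angle to the horizontal; measure y along the incline from where the plane meets the free surface. Vertical depth h = y·sinθ with sinθ = 0.927184.
With the apex up, the centroid sits 2h/3 = 2 × 1.48/3 = 0.986667 m below the apex, so y_c = 3.54 + 0.986667 = 4.52667 m and h_c = 4.52667 × 0.927184 = 4.19706 m.
A = ½ × 1.8 × 1.48 = 1.332 m².
Resultant F = γ·h_c·A = 8.77995 × 4.19706 × 1.332 = 49.0842 kN.
I_c = b·h³/36 = 1.8 × 1.48³/36 = 0.16209 m⁴.
Centre of pressure: y_p = y_c + I_c/(y_c·A) = 4.52667 + 0.16209/(4.52667 × 1.332) = 4.52667 + 0.0268827 = 4.55355 m along the plane.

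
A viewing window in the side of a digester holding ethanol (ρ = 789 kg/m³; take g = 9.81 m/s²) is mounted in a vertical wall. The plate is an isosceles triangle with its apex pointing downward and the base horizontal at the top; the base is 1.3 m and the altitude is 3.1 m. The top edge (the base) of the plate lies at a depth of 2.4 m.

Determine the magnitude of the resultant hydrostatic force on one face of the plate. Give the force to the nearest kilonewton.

γ = ρg = 789 × 9.81 / 1000 = 7.74009 kN/m³.
With the apex down, the centroid sits h/3 = 3.1/3 = 1.03333 m below the base (the top edge), so the centroid depth is h_c = 2.4 + 1.03333 = 3.43333 m.
A = ½ × 1.3 × 3.1 = 2.015 m².
Resultant F = γ·h_c·A = 7.74009 × 3.43333 × 2.015 = 53.5472 kN.

F ≈ 54 kN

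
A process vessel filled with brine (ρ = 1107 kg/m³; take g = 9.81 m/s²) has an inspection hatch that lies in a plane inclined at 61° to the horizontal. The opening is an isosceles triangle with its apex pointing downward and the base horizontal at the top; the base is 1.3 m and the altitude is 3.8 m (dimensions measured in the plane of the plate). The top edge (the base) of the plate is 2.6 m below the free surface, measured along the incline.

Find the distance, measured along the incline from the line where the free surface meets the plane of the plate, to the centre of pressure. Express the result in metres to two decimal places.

γ = ρg = 1107 × 9.81 / 1000 = 10.85967 kN/m³.
Let θ = 61° be the plate's angle to the horizontal; measure y along the incline from where the plane meets the free surface. Vertical depth h = y·sinθ with sinθ = 0.874620.
With the apex down, the centroid sits h/3 = 3.8/3 = 1.26667 m below the base (the top edge), so y_c = 2.6 + 1.26667 = 3.86667 m and h_c = 3.86667 × 0.874620 = 3.38187 m.
A = ½ × 1.3 × 3.8 = 2.47 m².
Resultant F = γ·h_c·A = 10.85967 × 3.38187 × 2.47 = 90.7132 kN.
I_c = b·h³/36 = 1.3 × 3.8³/36 = 1.98149 m⁴.
Centre of pressure: y_p = y_c + I_c/(y_c·A) = 3.86667 + 1.98149/(3.86667 × 2.47) = 3.86667 + 0.207471 = 4.07414 m along the plane.

y_p = 4.07 m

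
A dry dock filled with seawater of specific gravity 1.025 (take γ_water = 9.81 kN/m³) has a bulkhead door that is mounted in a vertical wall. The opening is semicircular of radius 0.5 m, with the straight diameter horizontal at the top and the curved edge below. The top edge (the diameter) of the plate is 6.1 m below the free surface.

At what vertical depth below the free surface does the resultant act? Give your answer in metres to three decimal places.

h_p = 6.315 m

γ = 1.025 × 9.81 = 10.05525 kN/m³.
The centroid of a semicircle lies 4r/(3π) = 0.212207 m from the diameter, here below the top edge, so the centroid depth is h_c = 6.1 + 0.212207 = 6.31221 m.
A = πr²/2 = π × 0.5²/2 = 0.392699 m².
Resultant F = γ·h_c·A = 10.05525 × 6.31221 × 0.392699 = 24.9249 kN.
I_c = (π/8 − 8/(9π))·r⁴ = 0.109757 × 0.5⁴ = 0.00685981 m⁴.
Centre of pressure: y_p = y_c + I_c/(y_c·A) = 6.31221 + 0.00685981/(6.31221 × 0.392699) = 6.31221 + 0.00276739 = 6.31498 m along the plane.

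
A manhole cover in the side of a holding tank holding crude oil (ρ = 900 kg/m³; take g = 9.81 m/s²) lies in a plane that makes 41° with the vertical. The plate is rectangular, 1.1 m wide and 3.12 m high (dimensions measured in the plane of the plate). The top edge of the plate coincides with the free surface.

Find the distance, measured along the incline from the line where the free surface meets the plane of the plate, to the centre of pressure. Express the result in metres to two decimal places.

y_p = 2.08 m

γ = ρg = 900 × 9.81 / 1000 = 8.829 kN/m³.
The plate makes 41° with the vertical, i.e. θ = 90° − 41° = 49° to the horizontal. Measuring y along the incline from the free-surface line, vertical depth h = y·sinθ with sinθ = 0.754710.
The centroid lies 3.12/2 = 1.56 m below the top edge, so y_c = 1.56 m and h_c = 1.56 × 0.754710 = 1.17735 m.
A = 1.1 × 3.12 = 3.432 m².
Resultant F = γ·h_c·A = 8.829 × 1.17735 × 3.432 = 35.675 kN.
I_c = b·h³/12 = 1.1 × 3.12³/12 = 2.78404 m⁴.
Centre of pressure: y_p = y_c + I_c/(y_c·A) = 1.56 + 2.78404/(1.56 × 3.432) = 1.56 + 0.52 = 2.08 m along the plane.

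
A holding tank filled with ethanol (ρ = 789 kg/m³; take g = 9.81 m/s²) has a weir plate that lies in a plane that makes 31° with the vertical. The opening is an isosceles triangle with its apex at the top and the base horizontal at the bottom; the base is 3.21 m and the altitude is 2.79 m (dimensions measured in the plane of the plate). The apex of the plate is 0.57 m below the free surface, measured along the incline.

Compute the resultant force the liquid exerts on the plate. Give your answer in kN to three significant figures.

F ≈ 72.2 kN

γ = ρg = 789 × 9.81 / 1000 = 7.74009 kN/m³.
The plate makes 31° with the vertical, i.e. θ = 90° − 31° = 59° to the horizontal. Measuring y along the incline from the free-surface line, vertical depth h = y·sinθ with sinθ = 0.857167.
With the apex up, the centroid sits 2h/3 = 2 × 2.79/3 = 1.86 m below the apex, so y_c = 0.57 + 1.86 = 2.43 m and h_c = 2.43 × 0.857167 = 2.08292 m.
A = ½ × 3.21 × 2.79 = 4.47795 m².
Resultant F = γ·h_c·A = 7.74009 × 2.08292 × 4.47795 = 72.1935 kN.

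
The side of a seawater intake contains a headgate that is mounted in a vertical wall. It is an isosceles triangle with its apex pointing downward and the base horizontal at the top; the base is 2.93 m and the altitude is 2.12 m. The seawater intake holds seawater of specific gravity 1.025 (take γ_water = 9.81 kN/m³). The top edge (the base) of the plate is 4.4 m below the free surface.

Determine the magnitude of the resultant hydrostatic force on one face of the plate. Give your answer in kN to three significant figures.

F ≈ 159 kN

γ = 1.025 × 9.81 = 10.05525 kN/m³.
With the apex down, the centroid sits h/3 = 2.12/3 = 0.706667 m below the base (the top edge), so the centroid depth is h_c = 4.4 + 0.706667 = 5.10667 m.
A = ½ × 2.93 × 2.12 = 3.1058 m².
Resultant F = γ·h_c·A = 10.05525 × 5.10667 × 3.1058 = 159.479 kN.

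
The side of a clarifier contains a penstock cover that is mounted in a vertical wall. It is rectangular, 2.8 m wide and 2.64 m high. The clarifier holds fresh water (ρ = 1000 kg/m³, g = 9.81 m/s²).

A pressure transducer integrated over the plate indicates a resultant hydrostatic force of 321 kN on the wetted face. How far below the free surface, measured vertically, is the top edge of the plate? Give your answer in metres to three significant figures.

d_top ≈ 3.11 m

γ = ρg = 1000 × 9.81 = 9810 N/m³ = 9.81 kN/m³.
A = 2.8 × 2.64 = 7.392 m².
From F = γ·h_c·A, the centroid depth is h_c = 321/(9.81 × 7.392) = 4.42664 m.
The centroid lies 2.64/2 = 1.32 m below the top edge, so the top edge sits at h_top = 4.42664 − 1.32 = 3.10664 m below the surface.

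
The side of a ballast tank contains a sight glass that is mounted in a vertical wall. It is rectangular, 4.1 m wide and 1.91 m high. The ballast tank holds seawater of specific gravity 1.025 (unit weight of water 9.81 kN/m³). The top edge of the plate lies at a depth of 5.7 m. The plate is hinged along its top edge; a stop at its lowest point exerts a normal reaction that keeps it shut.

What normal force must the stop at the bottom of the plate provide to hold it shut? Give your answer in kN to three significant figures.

P ≈ 275 kN

γ = 1.025 × 9.81 = 10.05525 kN/m³.
The centroid lies 1.91/2 = 0.955 m below the top edge, so the centroid depth is h_c = 5.7 + 0.955 = 6.655 m.
A = 4.1 × 1.91 = 7.831 m².
Resultant F = γ·h_c·A = 10.05525 × 6.655 × 7.831 = 524.032 kN.
I_c = b·h³/12 = 4.1 × 1.91³/12 = 2.38069 m⁴.
Centre of pressure: y_p = y_c + I_c/(y_c·A) = 6.655 + 2.38069/(6.655 × 7.831) = 6.655 + 0.0456812 = 6.70068 m along the plane.
The resultant acts 0.955 + 0.0456812 = 1.00068 m (along the plate) below the hinge at the top edge, so the moment about the hinge is M = F × 1.00068 = 524.032 × 1.00068 = 524.388 kN·m.
A normal force at the bottom, 1.91 m from the hinge, must supply this moment: P = 524.388/1.91 = 274.549 kN.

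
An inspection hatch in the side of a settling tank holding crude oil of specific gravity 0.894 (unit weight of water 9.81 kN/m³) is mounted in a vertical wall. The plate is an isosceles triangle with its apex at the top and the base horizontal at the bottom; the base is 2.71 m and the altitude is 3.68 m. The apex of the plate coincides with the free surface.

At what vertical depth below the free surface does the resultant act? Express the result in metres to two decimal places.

h_p = 2.76 m

γ = 0.894 × 9.81 = 8.77014 kN/m³.
With the apex up, the centroid sits 2h/3 = 2 × 3.68/3 = 2.45333 m below the apex, so the centroid depth is h_c = 2.45333 m.
A = ½ × 2.71 × 3.68 = 4.9864 m².
Resultant F = γ·h_c·A = 8.77014 × 2.45333 × 4.9864 = 107.288 kN.
I_c = b·h³/36 = 2.71 × 3.68³/36 = 3.75155 m⁴.
Centre of pressure: y_p = y_c + I_c/(y_c·A) = 2.45333 + 3.75155/(2.45333 × 4.9864) = 2.45333 + 0.306667 = 2.76 m along the plane.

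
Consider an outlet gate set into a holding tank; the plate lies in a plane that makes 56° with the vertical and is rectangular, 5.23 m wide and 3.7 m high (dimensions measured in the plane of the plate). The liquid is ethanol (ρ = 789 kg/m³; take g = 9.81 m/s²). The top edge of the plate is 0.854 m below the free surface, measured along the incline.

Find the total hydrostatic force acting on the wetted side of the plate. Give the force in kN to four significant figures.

F ≈ 226.5 kN

γ = ρg = 789 × 9.81 / 1000 = 7.74009 kN/m³.
The plate makes 56° with the vertical, i.e. θ = 90° − 56° = 34° to the horizontal. Measuring y along the incline from the free-surface line, vertical depth h = y·sinθ with sinθ = 0.559193.
The centroid lies 3.7/2 = 1.85 m below the top edge, so y_c = 0.854 + 1.85 = 2.704 m and h_c = 2.704 × 0.559193 = 1.51206 m.
A = 5.23 × 3.7 = 19.351 m².
Resultant F = γ·h_c·A = 7.74009 × 1.51206 × 19.351 = 226.474 kN.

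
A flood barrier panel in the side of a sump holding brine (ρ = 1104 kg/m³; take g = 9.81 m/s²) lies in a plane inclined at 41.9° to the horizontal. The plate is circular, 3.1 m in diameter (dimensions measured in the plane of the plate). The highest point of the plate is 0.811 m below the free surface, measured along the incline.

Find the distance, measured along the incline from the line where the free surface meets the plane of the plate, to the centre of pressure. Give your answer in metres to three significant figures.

y_p = 2.62 m

γ = ρg = 1104 × 9.81 / 1000 = 10.83024 kN/m³.
Let θ = 41.9° be the plate's angle to the horizontal; measure y along the incline from where the plane meets the free surface. Vertical depth h = y·sinθ with sinθ = 0.667833.
The centroid is at the centre, 1.55 m below the top of the plate, so y_c = 0.811 + 1.55 = 2.361 m and h_c = 2.361 × 0.667833 = 1.57675 m.
A = π(1.55)² = 7.54768 m².
Resultant F = γ·h_c·A = 10.83024 × 1.57675 × 7.54768 = 128.889 kN.
I_c = πr⁴/4 = π × 1.55⁴/4 = 4.53332 m⁴.
Centre of pressure: y_p = y_c + I_c/(y_c·A) = 2.361 + 4.53332/(2.361 × 7.54768) = 2.361 + 0.254394 = 2.61539 m along the plane.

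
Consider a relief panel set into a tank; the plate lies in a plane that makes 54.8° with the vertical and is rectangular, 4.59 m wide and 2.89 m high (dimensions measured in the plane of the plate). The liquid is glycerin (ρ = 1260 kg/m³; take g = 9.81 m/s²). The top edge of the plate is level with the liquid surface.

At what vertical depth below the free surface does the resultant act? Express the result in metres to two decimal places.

γ = ρg = 1260 × 9.81 / 1000 = 12.3606 kN/m³.
The plate makes 54.8° with the vertical, i.e. θ = 90° − 54.8° = 35.2° to the horizontal. Measuring y along the incline from the free-surface line, vertical depth h = y·sinθ with sinθ = 0.576432.
The centroid lies 2.89/2 = 1.445 m below the top edge, so y_c = 1.445 m and h_c = 1.445 × 0.576432 = 0.832944 m.
A = 4.59 × 2.89 = 13.2651 m².
Resultant F = γ·h_c·A = 12.3606 × 0.832944 × 13.2651 = 136.573 kN.
I_c = b·h³/12 = 4.59 × 2.89³/12 = 9.23262 m⁴.
Centre of pressure: y_p = y_c + I_c/(y_c·A) = 1.445 + 9.23262/(1.445 × 13.2651) = 1.445 + 0.481667 = 1.92667 m along the plane.
Vertically, h_p = y_p·sinθ = 1.92667 × 0.576432 = 1.11059 m.

h_p = 1.11 m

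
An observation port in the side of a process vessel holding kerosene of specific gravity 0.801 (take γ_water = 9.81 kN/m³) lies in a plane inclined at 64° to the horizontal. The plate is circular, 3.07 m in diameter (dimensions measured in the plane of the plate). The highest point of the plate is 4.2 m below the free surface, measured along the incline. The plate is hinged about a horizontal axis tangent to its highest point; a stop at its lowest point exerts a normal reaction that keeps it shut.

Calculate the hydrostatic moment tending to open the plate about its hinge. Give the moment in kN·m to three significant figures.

M ≈ 491 kN·m

γ = 0.801 × 9.81 = 7.85781 kN/m³.
Let θ = 64° be the plate's angle to the horizontal; measure y along the incline from where the plane meets the free surface. Vertical depth h = y·sinθ with sinθ = 0.898794.
The centroid is at the centre, 1.535 m below the top of the plate, so y_c = 4.2 + 1.535 = 5.735 m and h_c = 5.735 × 0.898794 = 5.15458 m.
A = π(1.535)² = 7.4023 m².
Resultant F = γ·h_c·A = 7.85781 × 5.15458 × 7.4023 = 299.821 kN.
I_c = πr⁴/4 = π × 1.535⁴/4 = 4.36037 m⁴.
Centre of pressure: y_p = y_c + I_c/(y_c·A) = 5.735 + 4.36037/(5.735 × 7.4023) = 5.735 + 0.102712 = 5.83771 m along the plane.
The resultant acts 1.535 + 0.102712 = 1.63771 m (along the plate) below the hinge at the top edge, so the moment about the hinge is M = F × 1.63771 = 299.821 × 1.63771 = 491.02 kN·m.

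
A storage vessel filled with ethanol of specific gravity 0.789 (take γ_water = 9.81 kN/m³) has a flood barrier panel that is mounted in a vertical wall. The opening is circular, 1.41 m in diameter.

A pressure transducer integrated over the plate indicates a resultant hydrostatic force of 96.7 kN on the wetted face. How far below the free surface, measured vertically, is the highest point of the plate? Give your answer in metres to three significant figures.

γ = 0.789 × 9.81 = 7.74009 kN/m³.
A = π(0.705)² = 1.56145 m².
From F = γ·h_c·A, the centroid depth is h_c = 96.7/(7.74009 × 1.56145) = 8.00115 m.
The centroid is at the centre, 0.705 m below the top of the plate, so the highest point sits at h_top = 8.00115 − 0.705 = 7.29615 m below the surface.

d_top ≈ 7.30 m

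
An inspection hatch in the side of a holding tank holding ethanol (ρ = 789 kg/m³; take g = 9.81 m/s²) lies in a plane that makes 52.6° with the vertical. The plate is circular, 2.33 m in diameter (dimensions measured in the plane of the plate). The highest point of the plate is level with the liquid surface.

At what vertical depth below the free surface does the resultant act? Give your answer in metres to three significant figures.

γ = ρg = 789 × 9.81 / 1000 = 7.74009 kN/m³.
The plate makes 52.6° with the vertical, i.e. θ = 90° − 52.6° = 37.4° to the horizontal. Measuring y along the incline from the free-surface line, vertical depth h = y·sinθ with sinθ = 0.607376.
The centroid is at the centre, 1.165 m below the top of the plate, so y_c = 1.165 m and h_c = 1.165 × 0.607376 = 0.707593 m.
A = π(1.165)² = 4.26385 m².
Resultant F = γ·h_c·A = 7.74009 × 0.707593 × 4.26385 = 23.3524 kN.
I_c = πr⁴/4 = π × 1.165⁴/4 = 1.44675 m⁴.
Centre of pressure: y_p = y_c + I_c/(y_c·A) = 1.165 + 1.44675/(1.165 × 4.26385) = 1.165 + 0.29125 = 1.45625 m along the plane.
Vertically, h_p = y_p·sinθ = 1.45625 × 0.607376 = 0.884491 m.

h_p = 0.884 m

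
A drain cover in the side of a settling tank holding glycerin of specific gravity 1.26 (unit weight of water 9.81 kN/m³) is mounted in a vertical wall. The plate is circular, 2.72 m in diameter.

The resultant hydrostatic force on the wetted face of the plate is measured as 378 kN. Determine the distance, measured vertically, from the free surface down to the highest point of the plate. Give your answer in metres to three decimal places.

d_top ≈ 3.903 m

γ = 1.26 × 9.81 = 12.3606 kN/m³.
A = π(1.36)² = 5.81069 m².
From F = γ·h_c·A, the centroid depth is h_c = 378/(12.3606 × 5.81069) = 5.26289 m.
The centroid is at the centre, 1.36 m below the top of the plate, so the highest point sits at h_top = 5.26289 − 1.36 = 3.90289 m below the surface.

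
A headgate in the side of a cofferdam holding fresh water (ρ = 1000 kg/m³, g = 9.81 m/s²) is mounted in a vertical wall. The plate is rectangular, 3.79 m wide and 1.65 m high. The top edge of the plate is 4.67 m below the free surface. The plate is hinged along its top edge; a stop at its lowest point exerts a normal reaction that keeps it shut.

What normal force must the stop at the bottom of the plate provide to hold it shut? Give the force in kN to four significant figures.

γ = ρg = 1000 × 9.81 = 9810 N/m³ = 9.81 kN/m³.
The centroid lies 1.65/2 = 0.825 m below the top edge, so the centroid depth is h_c = 4.67 + 0.825 = 5.495 m.
A = 3.79 × 1.65 = 6.2535 m².
Resultant F = γ·h_c·A = 9.81 × 5.495 × 6.2535 = 337.101 kN.
I_c = b·h³/12 = 3.79 × 1.65³/12 = 1.41876 m⁴.
Centre of pressure: y_p = y_c + I_c/(y_c·A) = 5.495 + 1.41876/(5.495 × 6.2535) = 5.495 + 0.0412875 = 5.53629 m along the plane.
The resultant acts 0.825 + 0.0412875 = 0.866287 m (along the plate) below the hinge at the top edge, so the moment about the hinge is M = F × 0.866287 = 337.101 × 0.866287 = 292.026 kN·m.
A normal force at the bottom, 1.65 m from the hinge, must supply this moment: P = 292.026/1.65 = 176.985 kN.

P ≈ 177.0 kN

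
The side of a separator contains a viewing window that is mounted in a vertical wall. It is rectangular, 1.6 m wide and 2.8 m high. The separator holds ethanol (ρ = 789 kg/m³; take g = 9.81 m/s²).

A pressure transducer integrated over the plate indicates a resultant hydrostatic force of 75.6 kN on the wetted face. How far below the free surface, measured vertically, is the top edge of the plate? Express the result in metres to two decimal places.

γ = ρg = 789 × 9.81 / 1000 = 7.74009 kN/m³.
A = 1.6 × 2.8 = 4.48 m².
From F = γ·h_c·A, the centroid depth is h_c = 75.6/(7.74009 × 4.48) = 2.18021 m.
The centroid lies 2.8/2 = 1.4 m below the top edge, so the top edge sits at h_top = 2.18021 − 1.4 = 0.78021 m below the surface.

d_top ≈ 0.78 m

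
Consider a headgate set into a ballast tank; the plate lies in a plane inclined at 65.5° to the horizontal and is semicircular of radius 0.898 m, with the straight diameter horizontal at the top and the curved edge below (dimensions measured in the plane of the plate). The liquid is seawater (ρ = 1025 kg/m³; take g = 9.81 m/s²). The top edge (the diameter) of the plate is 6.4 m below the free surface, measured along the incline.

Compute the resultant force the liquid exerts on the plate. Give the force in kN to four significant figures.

F ≈ 78.59 kN

γ = ρg = 1025 × 9.81 / 1000 = 10.05525 kN/m³.
Let θ = 65.5° be the plate's angle to the horizontal; measure y along the incline from where the plane meets the free surface. Vertical depth h = y·sinθ with sinθ = 0.909961.
The centroid of a semicircle lies 4r/(3π) = 0.381123 m from the diameter, here below the top edge, so y_c = 6.4 + 0.381123 = 6.78112 m and h_c = 6.78112 × 0.909961 = 6.17055 m.
A = πr²/2 = π × 0.898²/2 = 1.2667 m².
Resultant F = γ·h_c·A = 10.05525 × 6.17055 × 1.2667 = 78.5942 kN.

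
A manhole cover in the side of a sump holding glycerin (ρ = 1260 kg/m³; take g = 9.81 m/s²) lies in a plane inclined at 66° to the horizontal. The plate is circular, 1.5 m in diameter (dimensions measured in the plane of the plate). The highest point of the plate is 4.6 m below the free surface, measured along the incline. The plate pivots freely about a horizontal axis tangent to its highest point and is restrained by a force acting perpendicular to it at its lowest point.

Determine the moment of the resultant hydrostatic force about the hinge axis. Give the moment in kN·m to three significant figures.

M ≈ 82.9 kN·m

γ = ρg = 1260 × 9.81 / 1000 = 12.3606 kN/m³.
Let θ = 66° be the plate's angle to the horizontal; measure y along the incline from where the plane meets the free surface. Vertical depth h = y·sinθ with sinθ = 0.913545.
The centroid is at the centre, 0.75 m below the top of the plate, so y_c = 4.6 + 0.75 = 5.35 m and h_c = 5.35 × 0.913545 = 4.88747 m.
A = π(0.75)² = 1.76715 m².
Resultant F = γ·h_c·A = 12.3606 × 4.88747 × 1.76715 = 106.757 kN.
I_c = πr⁴/4 = π × 0.75⁴/4 = 0.248505 m⁴.
Centre of pressure: y_p = y_c + I_c/(y_c·A) = 5.35 + 0.248505/(5.35 × 1.76715) = 5.35 + 0.026285 = 5.37628 m along the plane.
The resultant acts 0.75 + 0.026285 = 0.776285 m (along the plate) below the hinge at the top edge, so the moment about the hinge is M = F × 0.776285 = 106.757 × 0.776285 = 82.8739 kN·m.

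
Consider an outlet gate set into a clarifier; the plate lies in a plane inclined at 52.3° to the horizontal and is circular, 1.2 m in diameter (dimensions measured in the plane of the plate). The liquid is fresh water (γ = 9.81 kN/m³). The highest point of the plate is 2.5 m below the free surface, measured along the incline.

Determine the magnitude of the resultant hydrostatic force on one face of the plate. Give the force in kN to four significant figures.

γ = 9.81 kN/m³.
Let θ = 52.3° be the plate's angle to the horizontal; measure y along the incline from where the plane meets the free surface. Vertical depth h = y·sinθ with sinθ = 0.791224.
The centroid is at the centre, 0.6 m below the top of the plate, so y_c = 2.5 + 0.6 = 3.1 m and h_c = 3.1 × 0.791224 = 2.45279 m.
A = π(0.6)² = 1.13097 m².
Resultant F = γ·h_c·A = 9.81 × 2.45279 × 1.13097 = 27.2133 kN.

F ≈ 27.21 kN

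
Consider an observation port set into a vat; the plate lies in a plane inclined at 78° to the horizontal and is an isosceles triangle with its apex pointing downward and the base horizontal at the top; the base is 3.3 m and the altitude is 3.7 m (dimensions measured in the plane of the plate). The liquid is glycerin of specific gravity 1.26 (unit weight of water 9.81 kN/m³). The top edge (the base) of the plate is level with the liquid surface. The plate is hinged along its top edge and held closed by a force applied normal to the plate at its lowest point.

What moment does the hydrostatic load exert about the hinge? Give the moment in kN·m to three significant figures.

γ = 1.26 × 9.81 = 12.3606 kN/m³.
Let θ = 78° be the plate's angle to the horizontal; measure y along the incline from where the plane meets the free surface. Vertical depth h = y·sinθ with sinθ = 0.978148.
With the apex down, the centroid sits h/3 = 3.7/3 = 1.23333 m below the base (the top edge), so y_c = 1.23333 m and h_c = 1.23333 × 0.978148 = 1.20638 m.
A = ½ × 3.3 × 3.7 = 6.105 m².
Resultant F = γ·h_c·A = 12.3606 × 1.20638 × 6.105 = 91.0352 kN.
I_c = b·h³/36 = 3.3 × 3.7³/36 = 4.64319 m⁴.
Centre of pressure: y_p = y_c + I_c/(y_c·A) = 1.23333 + 4.64319/(1.23333 × 6.105) = 1.23333 + 0.616668 = 1.85 m along the plane.
The resultant acts 1.23333 + 0.616668 = 1.85 m (along the plate) below the hinge at the top edge, so the moment about the hinge is M = F × 1.85 = 91.0352 × 1.85 = 168.415 kN·m.

M ≈ 168 kN·m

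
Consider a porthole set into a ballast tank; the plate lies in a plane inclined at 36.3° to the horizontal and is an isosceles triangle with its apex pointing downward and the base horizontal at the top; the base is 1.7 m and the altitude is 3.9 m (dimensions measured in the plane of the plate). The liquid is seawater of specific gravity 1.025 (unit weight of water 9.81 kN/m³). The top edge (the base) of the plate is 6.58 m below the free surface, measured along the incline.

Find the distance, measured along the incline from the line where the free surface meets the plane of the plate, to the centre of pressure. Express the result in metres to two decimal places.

γ = 1.025 × 9.81 = 10.05525 kN/m³.
Let θ = 36.3° be the plate's angle to the horizontal; measure y along the incline from where the plane meets the free surface. Vertical depth h = y·sinθ with sinθ = 0.592013.
With the apex down, the centroid sits h/3 = 3.9/3 = 1.3 m below the base (the top edge), so y_c = 6.58 + 1.3 = 7.88 m and h_c = 7.88 × 0.592013 = 4.66506 m.
A = ½ × 1.7 × 3.9 = 3.315 m².
Resultant F = γ·h_c·A = 10.05525 × 4.66506 × 3.315 = 155.501 kN.
I_c = b·h³/36 = 1.7 × 3.9³/36 = 2.80117 m⁴.
Centre of pressure: y_p = y_c + I_c/(y_c·A) = 7.88 + 2.80117/(7.88 × 3.315) = 7.88 + 0.107233 = 7.98723 m along the plane.

y_p = 7.99 m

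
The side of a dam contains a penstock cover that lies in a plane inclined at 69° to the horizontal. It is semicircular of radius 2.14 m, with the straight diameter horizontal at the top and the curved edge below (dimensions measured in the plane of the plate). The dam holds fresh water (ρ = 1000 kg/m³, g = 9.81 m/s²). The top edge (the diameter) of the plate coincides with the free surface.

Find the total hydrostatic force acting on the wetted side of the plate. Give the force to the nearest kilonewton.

γ = ρg = 1000 × 9.81 = 9810 N/m³ = 9.81 kN/m³.
Let θ = 69° be the plate's angle to the horizontal; measure y along the incline from where the plane meets the free surface. Vertical depth h = y·sinθ with sinθ = 0.933580.
The centroid of a semicircle lies 4r/(3π) = 0.908244 m from the diameter, here below the top edge, so y_c = 0.908244 m and h_c = 0.908244 × 0.933580 = 0.847918 m.
A = πr²/2 = π × 2.14²/2 = 7.19362 m².
Resultant F = γ·h_c·A = 9.81 × 0.847918 × 7.19362 = 59.8371 kN.

F ≈ 60 kN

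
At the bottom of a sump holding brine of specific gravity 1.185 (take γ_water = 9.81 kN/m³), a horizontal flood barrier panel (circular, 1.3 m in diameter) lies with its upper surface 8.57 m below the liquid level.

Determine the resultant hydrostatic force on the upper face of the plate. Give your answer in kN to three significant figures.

γ = 1.185 × 9.81 = 11.62485 kN/m³.
The plate is horizontal, so pressure is uniform at p = γ·h = 11.62485 × 8.57 = 99.625 kN/m².
A = π(0.65)² = 1.32732 m².
F = p·A = 99.625 × 1.32732 = 132.234 kN.

F ≈ 132 kN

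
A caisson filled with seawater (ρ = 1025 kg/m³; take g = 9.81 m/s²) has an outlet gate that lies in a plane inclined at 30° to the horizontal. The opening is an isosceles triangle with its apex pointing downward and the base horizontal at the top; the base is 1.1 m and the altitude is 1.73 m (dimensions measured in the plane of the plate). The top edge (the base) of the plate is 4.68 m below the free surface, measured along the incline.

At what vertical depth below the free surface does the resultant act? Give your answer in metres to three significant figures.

h_p = 2.64 m

γ = ρg = 1025 × 9.81 / 1000 = 10.05525 kN/m³.
Let θ = 30° be the plate's angle to the horizontal; measure y along the incline from where the plane meets the free surface. Vertical depth h = y·sinθ with sinθ = 0.500000.
With the apex down, the centroid sits h/3 = 1.73/3 = 0.576667 m below the base (the top edge), so y_c = 4.68 + 0.576667 = 5.25667 m and h_c = 5.25667 × 0.500000 = 2.62833 m.
A = ½ × 1.1 × 1.73 = 0.9515 m².
Resultant F = γ·h_c·A = 10.05525 × 2.62833 × 0.9515 = 25.1467 kN.
I_c = b·h³/36 = 1.1 × 1.73³/36 = 0.158208 m⁴.
Centre of pressure: y_p = y_c + I_c/(y_c·A) = 5.25667 + 0.158208/(5.25667 × 0.9515) = 5.25667 + 0.0316307 = 5.2883 m along the plane.
Vertically, h_p = y_p·sinθ = 5.2883 × 0.500000 = 2.64415 m.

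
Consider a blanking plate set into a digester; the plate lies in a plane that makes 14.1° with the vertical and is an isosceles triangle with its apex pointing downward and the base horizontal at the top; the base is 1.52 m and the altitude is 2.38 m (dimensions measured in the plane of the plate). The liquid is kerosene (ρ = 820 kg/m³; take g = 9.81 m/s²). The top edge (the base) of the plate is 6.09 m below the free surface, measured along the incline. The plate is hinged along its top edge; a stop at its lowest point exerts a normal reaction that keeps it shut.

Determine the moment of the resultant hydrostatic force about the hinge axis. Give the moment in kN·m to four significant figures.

γ = ρg = 820 × 9.81 / 1000 = 8.0442 kN/m³.
The plate makes 14.1° with the vertical, i.e. θ = 90° − 14.1° = 75.9° to the horizontal. Measuring y along the incline from the free-surface line, vertical depth h = y·sinθ with sinθ = 0.969872.
With the apex down, the centroid sits h/3 = 2.38/3 = 0.793333 m below the base (the top edge), so y_c = 6.09 + 0.793333 = 6.88333 m and h_c = 6.88333 × 0.969872 = 6.67595 m.
A = ½ × 1.52 × 2.38 = 1.8088 m².
Resultant F = γ·h_c·A = 8.0442 × 6.67595 × 1.8088 = 97.1374 kN.
I_c = b·h³/36 = 1.52 × 2.38³/36 = 0.569209 m⁴.
Centre of pressure: y_p = y_c + I_c/(y_c·A) = 6.88333 + 0.569209/(6.88333 × 1.8088) = 6.88333 + 0.0457175 = 6.92905 m along the plane.
The resultant acts 0.793333 + 0.0457175 = 0.83905 m (along the plate) below the hinge at the top edge, so the moment about the hinge is M = F × 0.83905 = 97.1374 × 0.83905 = 81.5031 kN·m.

M ≈ 81.50 kN·m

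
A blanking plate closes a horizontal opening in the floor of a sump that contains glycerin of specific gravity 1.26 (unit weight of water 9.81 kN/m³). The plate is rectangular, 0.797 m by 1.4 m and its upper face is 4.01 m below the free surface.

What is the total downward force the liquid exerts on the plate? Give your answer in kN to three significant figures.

γ = 1.26 × 9.81 = 12.3606 kN/m³.
The plate is horizontal, so pressure is uniform at p = γ·h = 12.3606 × 4.01 = 49.566 kN/m².
A = 0.797 × 1.4 = 1.1158 m².
F = p·A = 49.566 × 1.1158 = 55.3057 kN.

F ≈ 55.3 kN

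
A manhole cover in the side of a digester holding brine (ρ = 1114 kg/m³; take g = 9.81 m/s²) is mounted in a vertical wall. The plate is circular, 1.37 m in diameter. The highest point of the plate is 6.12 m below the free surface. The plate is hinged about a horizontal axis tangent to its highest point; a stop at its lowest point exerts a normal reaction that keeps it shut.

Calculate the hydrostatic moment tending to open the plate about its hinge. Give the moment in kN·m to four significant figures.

γ = ρg = 1114 × 9.81 / 1000 = 10.92834 kN/m³.
The centroid is at the centre, 0.685 m below the top of the plate, so the centroid depth is h_c = 6.12 + 0.685 = 6.805 m.
A = π(0.685)² = 1.47411 m².
Resultant F = γ·h_c·A = 10.92834 × 6.805 × 1.47411 = 109.626 kN.
I_c = πr⁴/4 = π × 0.685⁴/4 = 0.172923 m⁴.
Centre of pressure: y_p = y_c + I_c/(y_c·A) = 6.805 + 0.172923/(6.805 × 1.47411) = 6.805 + 0.0172383 = 6.82224 m along the plane.
The resultant acts 0.685 + 0.0172383 = 0.702238 m (along the plate) below the hinge at the top edge, so the moment about the hinge is M = F × 0.702238 = 109.626 × 0.702238 = 76.9835 kN·m.

M ≈ 76.98 kN·m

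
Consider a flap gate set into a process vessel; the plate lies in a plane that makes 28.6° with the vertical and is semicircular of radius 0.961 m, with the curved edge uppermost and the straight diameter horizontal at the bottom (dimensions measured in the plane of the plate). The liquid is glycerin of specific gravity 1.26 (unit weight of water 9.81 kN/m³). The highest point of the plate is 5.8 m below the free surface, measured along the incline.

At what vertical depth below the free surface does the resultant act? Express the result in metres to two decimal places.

h_p = 5.59 m

γ = 1.26 × 9.81 = 12.3606 kN/m³.
The plate makes 28.6° with the vertical, i.e. θ = 90° − 28.6° = 61.4° to the horizontal. Measuring y along the incline from the free-surface line, vertical depth h = y·sinθ with sinθ = 0.877983.
The centroid lies 4r/(3π) = 0.407861 m above the diameter, so r − 4r/(3π) = 0.961 − 0.407861 = 0.553139 m below the topmost point, so y_c = 5.8 + 0.553139 = 6.35314 m and h_c = 6.35314 × 0.877983 = 5.57795 m.
A = πr²/2 = π × 0.961²/2 = 1.45066 m².
Resultant F = γ·h_c·A = 12.3606 × 5.57795 × 1.45066 = 100.018 kN.
I_c = (π/8 − 8/(9π))·r⁴ = 0.109757 × 0.961⁴ = 0.0936108 m⁴.
Centre of pressure: y_p = y_c + I_c/(y_c·A) = 6.35314 + 0.0936108/(6.35314 × 1.45066) = 6.35314 + 0.0101572 = 6.3633 m along the plane.
Vertically, h_p = y_p·sinθ = 6.3633 × 0.877983 = 5.58687 m.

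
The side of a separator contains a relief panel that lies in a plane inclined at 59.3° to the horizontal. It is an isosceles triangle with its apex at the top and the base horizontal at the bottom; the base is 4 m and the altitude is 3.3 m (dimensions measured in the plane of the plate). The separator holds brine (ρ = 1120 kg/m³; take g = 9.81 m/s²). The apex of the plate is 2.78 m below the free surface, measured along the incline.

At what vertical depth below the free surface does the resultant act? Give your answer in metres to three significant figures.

γ = ρg = 1120 × 9.81 / 1000 = 10.9872 kN/m³.
Let θ = 59.3° be the plate's angle to the horizontal; measure y along the incline from where the plane meets the free surface. Vertical depth h = y·sinθ with sinθ = 0.859852.
With the apex up, the centroid sits 2h/3 = 2 × 3.3/3 = 2.2 m below the apex, so y_c = 2.78 + 2.2 = 4.98 m and h_c = 4.98 × 0.859852 = 4.28206 m.
A = ½ × 4 × 3.3 = 6.6 m².
Resultant F = γ·h_c·A = 10.9872 × 4.28206 × 6.6 = 310.516 kN.
I_c = b·h³/36 = 4 × 3.3³/36 = 3.993 m⁴.
Centre of pressure: y_p = y_c + I_c/(y_c·A) = 4.98 + 3.993/(4.98 × 6.6) = 4.98 + 0.121486 = 5.10149 m along the plane.
Vertically, h_p = y_p·sinθ = 5.10149 × 0.859852 = 4.38653 m.

h_p = 4.39 m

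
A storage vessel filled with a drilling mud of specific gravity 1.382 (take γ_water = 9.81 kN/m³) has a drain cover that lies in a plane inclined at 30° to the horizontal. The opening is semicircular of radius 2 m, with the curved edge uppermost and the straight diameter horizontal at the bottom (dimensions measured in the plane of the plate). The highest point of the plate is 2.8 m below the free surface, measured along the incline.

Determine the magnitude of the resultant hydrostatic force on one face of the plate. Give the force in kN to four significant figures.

F ≈ 168.3 kN

γ = 1.382 × 9.81 = 13.55742 kN/m³.
Let θ = 30° be the plate's angle to the horizontal; measure y along the incline from where the plane meets the free surface. Vertical depth h = y·sinθ with sinθ = 0.500000.
The centroid lies 4r/(3π) = 0.848826 m above the diameter, so r − 4r/(3π) = 2 − 0.848826 = 1.15117 m below the topmost point, so y_c = 2.8 + 1.15117 = 3.95117 m and h_c = 3.95117 × 0.500000 = 1.97558 m.
A = πr²/2 = π × 2²/2 = 6.28319 m².
Resultant F = γ·h_c·A = 13.55742 × 1.97558 × 6.28319 = 168.288 kN.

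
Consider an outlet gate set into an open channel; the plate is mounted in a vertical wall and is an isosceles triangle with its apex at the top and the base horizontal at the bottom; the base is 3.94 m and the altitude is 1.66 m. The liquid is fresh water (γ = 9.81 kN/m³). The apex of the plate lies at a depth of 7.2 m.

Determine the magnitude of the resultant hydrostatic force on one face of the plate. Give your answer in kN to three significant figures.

γ = 9.81 kN/m³.
With the apex up, the centroid sits 2h/3 = 2 × 1.66/3 = 1.10667 m below the apex, so the centroid depth is h_c = 7.2 + 1.10667 = 8.30667 m.
A = ½ × 3.94 × 1.66 = 3.2702 m².
Resultant F = γ·h_c·A = 9.81 × 8.30667 × 3.2702 = 266.483 kN.

F ≈ 266 kN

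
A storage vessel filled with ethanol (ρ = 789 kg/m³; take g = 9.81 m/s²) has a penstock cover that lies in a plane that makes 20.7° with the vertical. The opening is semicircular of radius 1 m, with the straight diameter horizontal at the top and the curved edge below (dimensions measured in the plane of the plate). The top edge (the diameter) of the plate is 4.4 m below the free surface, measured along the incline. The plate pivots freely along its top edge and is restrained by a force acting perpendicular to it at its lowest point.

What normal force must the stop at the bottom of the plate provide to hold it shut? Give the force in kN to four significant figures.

P ≈ 24.08 kN

γ = ρg = 789 × 9.81 / 1000 = 7.74009 kN/m³.
The plate makes 20.7° with the vertical, i.e. θ = 90° − 20.7° = 69.3° to the horizontal. Measuring y along the incline from the free-surface line, vertical depth h = y·sinθ with sinθ = 0.935444.
The centroid of a semicircle lies 4r/(3π) = 0.424413 m from the diameter, here below the top edge, so y_c = 4.4 + 0.424413 = 4.82441 m and h_c = 4.82441 × 0.935444 = 4.51297 m.
A = πr²/2 = π × 1²/2 = 1.5708 m².
Resultant F = γ·h_c·A = 7.74009 × 4.51297 × 1.5708 = 54.8693 kN.
I_c = (π/8 − 8/(9π))·r⁴ = 0.109757 × 1⁴ = 0.109757 m⁴.
Centre of pressure: y_p = y_c + I_c/(y_c·A) = 4.82441 + 0.109757/(4.82441 × 1.5708) = 4.82441 + 0.0144833 = 4.83889 m along the plane.
The resultant acts 0.424413 + 0.0144833 = 0.438896 m (along the plate) below the hinge at the top edge, so the moment about the hinge is M = F × 0.438896 = 54.8693 × 0.438896 = 24.0819 kN·m.
A normal force at the bottom, 1 m from the hinge, must supply this moment: P = 24.0819/1 = 24.0819 kN.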